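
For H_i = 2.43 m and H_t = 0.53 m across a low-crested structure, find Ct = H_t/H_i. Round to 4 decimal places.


Ct = H_t / H_i
Ct = 0.53 / 2.43
Ct = 0.2181

0.2181


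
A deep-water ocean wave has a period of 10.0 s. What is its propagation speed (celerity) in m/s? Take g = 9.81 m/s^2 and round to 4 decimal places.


We use the deep-water celerity formula:
C = g * T / (2 * pi)
C = 9.81 * 10.0 / (2 * 3.14159...)
C = 98.100000 / 6.283185
C = 15.6131 m/s

15.6131


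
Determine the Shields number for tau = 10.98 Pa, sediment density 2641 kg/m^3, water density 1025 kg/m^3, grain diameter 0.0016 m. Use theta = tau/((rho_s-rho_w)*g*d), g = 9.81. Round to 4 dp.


theta = tau / ((rho_s - rho_w) * g * d)
rho_s - rho_w = 2641 - 1025 = 1616
Denominator = 1616 * 9.81 * 0.0016 = 25.364736
theta = 10.98 / 25.364736
theta = 0.4329

0.4329


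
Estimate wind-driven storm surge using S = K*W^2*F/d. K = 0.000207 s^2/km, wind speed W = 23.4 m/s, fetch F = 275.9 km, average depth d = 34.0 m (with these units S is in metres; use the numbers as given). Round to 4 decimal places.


S = K * W^2 * F / d
W^2 = 23.4^2 = 547.56
S = 0.000207 * 547.56 * 275.9 / 34.0
Numerator = 0.000207 * 547.56 * 275.9 = 31.271863
S = 31.271863 / 34.0 = 0.9198 m

0.9198


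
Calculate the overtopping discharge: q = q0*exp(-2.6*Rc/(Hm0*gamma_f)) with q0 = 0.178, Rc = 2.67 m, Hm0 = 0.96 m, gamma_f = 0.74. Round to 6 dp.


q = q0 * exp(-2.6 * Rc / (Hm0 * gamma_f))
Exponent = -2.6 * 2.67 / (0.96 * 0.74)
= -2.6 * 2.67 / 0.7104
= -9.771959
exp(-9.771959) = 0.000057
q = 0.178 * 0.000057
q = 0.000010 m^3/s/m

0.000010


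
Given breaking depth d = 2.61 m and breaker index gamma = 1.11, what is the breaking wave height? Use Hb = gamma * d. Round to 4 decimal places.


Hb = gamma * d
Hb = 1.11 * 2.61
Hb = 2.8971 m

2.8971


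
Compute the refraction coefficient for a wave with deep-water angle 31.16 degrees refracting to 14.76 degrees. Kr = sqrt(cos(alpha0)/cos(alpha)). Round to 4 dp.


Kr = sqrt(cos(alpha0) / cos(alpha))
cos(31.16) = 0.855726
cos(14.76) = 0.967001
Kr = sqrt(0.855726 / 0.967001)
Kr = sqrt(0.884927)
Kr = 0.9407

0.9407


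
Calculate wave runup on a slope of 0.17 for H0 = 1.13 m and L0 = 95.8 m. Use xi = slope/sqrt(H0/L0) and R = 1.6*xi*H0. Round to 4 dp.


xi = slope / sqrt(H0/L0)
H0/L0 = 1.13/95.8 = 0.011795
sqrt(0.011795) = 0.108607
xi = 0.17 / 0.108607 = 1.565282
R = 1.6 * xi * H0 = 1.6 * 1.565282 * 1.13
R = 2.8300 m

2.8300


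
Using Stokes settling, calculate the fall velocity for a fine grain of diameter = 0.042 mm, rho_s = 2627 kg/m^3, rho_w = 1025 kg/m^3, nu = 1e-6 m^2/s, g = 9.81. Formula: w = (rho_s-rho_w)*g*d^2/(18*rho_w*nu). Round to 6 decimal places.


w = (rho_s - rho_w) * g * d^2 / (18 * rho_w * nu)
d = 0.042 mm = 0.000042 m
rho_s - rho_w = 2627 - 1025 = 1602
Numerator = 1602 * 9.81 * (0.000042)^2 = 0.000027722354
Denominator = 18 * 1025 * 1e-6 = 0.018450
w = 0.001503 m/s

0.001503


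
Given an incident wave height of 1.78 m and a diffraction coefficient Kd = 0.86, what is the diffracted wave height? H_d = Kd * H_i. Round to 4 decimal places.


H_d = Kd * H_i
H_d = 0.86 * 1.78
H_d = 1.5308 m

1.5308


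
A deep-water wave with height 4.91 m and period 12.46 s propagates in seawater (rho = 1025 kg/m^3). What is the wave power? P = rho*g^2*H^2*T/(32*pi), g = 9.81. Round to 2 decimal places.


P = rho * g^2 * H^2 * T / (32 * pi)
P = 1025 * 9.81^2 * 4.91^2 * 12.46 / (32 * pi)
P = 1025 * 96.2361 * 24.1081 * 12.46 / 100.53096
P = 294742.70 W/m

294742.70


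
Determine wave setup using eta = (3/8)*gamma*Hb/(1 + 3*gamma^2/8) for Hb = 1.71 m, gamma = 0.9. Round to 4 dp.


eta = (3/8) * gamma * Hb / (1 + 3*gamma^2/8)
Numerator = (3/8) * 0.9 * 1.71 = 0.577125
Denominator = 1 + 3*0.9^2/8 = 1 + 0.303750 = 1.303750
eta = 0.577125 / 1.303750
eta = 0.4427 m

0.4427


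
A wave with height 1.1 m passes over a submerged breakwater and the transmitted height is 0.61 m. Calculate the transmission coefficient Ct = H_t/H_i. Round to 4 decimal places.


Ct = H_t / H_i
Ct = 0.61 / 1.1
Ct = 0.5545

0.5545


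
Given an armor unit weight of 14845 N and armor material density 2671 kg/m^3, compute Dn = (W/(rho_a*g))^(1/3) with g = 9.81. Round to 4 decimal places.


V = W / (rho_a * g)
V = 14845 / (2671 * 9.81)
V = 14845 / 26202.51
V = 0.566549 m^3
Dn = V^(1/3) = 0.566549^(1/3)
Dn = 0.8275 m

0.8275


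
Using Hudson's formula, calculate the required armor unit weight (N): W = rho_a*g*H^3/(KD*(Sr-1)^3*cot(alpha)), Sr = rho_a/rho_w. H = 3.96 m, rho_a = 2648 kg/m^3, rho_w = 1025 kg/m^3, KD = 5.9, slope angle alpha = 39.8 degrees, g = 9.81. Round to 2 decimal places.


Sr = rho_a / rho_w = 2648 / 1025 = 2.583415
(Sr - 1) = 1.583415
(Sr - 1)^3 = 3.969940
cot(39.8) = 1 / tan(39.8) = 1 / 0.833169 = 1.200237
Numerator = 2648 * 9.81 * 3.96^3 = 1613141.8040
Denominator = 5.9 * 3.969940 * 1.200237 = 28.112734
W = 1613141.8040 / 28.112734
W = 57381.18 N

57381.18


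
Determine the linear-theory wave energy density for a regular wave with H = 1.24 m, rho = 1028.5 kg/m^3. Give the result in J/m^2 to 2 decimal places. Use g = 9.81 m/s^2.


E = (1/8) * rho * g * H^2
E = (1/8) * 1028.5 * 9.81 * 1.24^2
E = 0.125 * 1028.5 * 9.81 * 1.5376
E = 1939.22 J/m^2

1939.22


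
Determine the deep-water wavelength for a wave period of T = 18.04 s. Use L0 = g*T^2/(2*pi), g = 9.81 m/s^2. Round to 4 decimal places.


L0 = g * T^2 / (2 * pi)
L0 = 9.81 * 18.04^2 / (2 * pi)
L0 = 9.81 * 325.4416 / 6.28319
L0 = 3192.5821 / 6.28319
L0 = 508.1152 m

508.1152


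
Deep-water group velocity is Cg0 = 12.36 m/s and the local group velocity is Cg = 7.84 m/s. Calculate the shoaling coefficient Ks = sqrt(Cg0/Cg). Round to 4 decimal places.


Ks = sqrt(Cg0 / Cg)
Ks = sqrt(12.36 / 7.84)
Ks = sqrt(1.5765)
Ks = 1.2556

1.2556


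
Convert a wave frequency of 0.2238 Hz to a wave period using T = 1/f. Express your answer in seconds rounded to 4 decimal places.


T = 1 / f
T = 1 / 0.2238
T = 4.4683 s

4.4683


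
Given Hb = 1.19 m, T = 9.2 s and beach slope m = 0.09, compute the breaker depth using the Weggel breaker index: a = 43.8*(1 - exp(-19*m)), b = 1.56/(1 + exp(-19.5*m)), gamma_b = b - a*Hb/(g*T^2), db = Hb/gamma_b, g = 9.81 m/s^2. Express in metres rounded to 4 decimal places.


a = 43.8 * (1 - exp(-19 * m))
exp(-19 * 0.09) = exp(-1.7100) = 0.180866
a = 43.8 * (1 - 0.180866) = 35.878078
b = 1.56 / (1 + exp(-19.5 * m))
exp(-19.5 * 0.09) = exp(-1.7550) = 0.172907
b = 1.56 / (1 + 0.172907) = 1.330028
Hb / (g * T^2) = 1.19 / (9.81 * 9.2^2) = 1.19 / 830.3184 = 0.00143319
gamma_b = b - a * Hb/(g*T^2) = 1.330028 - 35.878078 * 0.00143319 = 1.278609
db = Hb / gamma_b = 1.19 / 1.278609
db = 0.9307 m

0.9307


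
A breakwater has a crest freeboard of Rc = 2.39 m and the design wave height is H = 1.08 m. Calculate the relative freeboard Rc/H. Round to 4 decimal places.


Relative freeboard = Rc / H
= 2.39 / 1.08
= 2.2130

2.2130


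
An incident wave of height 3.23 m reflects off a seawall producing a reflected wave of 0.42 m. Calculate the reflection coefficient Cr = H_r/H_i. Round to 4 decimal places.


Cr = H_r / H_i
Cr = 0.42 / 3.23
Cr = 0.1300

0.1300


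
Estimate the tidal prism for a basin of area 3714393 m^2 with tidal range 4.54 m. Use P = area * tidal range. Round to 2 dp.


Tidal prism = Area * Tidal range
P = 3714393 * 4.54
P = 16863344.22 m^3

16863344.22


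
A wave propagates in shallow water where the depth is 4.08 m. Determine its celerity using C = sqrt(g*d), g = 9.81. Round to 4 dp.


Using the shallow-water approximation:
C = sqrt(g * d) = sqrt(9.81 * 4.08)
C = sqrt(40.0248)
C = 6.3265 m/s

6.3265


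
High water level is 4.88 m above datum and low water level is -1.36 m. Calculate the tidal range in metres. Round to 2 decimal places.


Tidal range = High water - Low water
Tidal range = 4.88 - (-1.36)
Tidal range = 6.24 m

6.24


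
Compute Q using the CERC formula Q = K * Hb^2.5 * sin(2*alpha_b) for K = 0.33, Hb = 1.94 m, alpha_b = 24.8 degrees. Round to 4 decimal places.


Q = K * Hb^2.5 * sin(2 * alpha_b)
Hb^2.5 = 1.94^2.5 = 5.242088
sin(2 * 24.8) = sin(49.6) = 0.761538
Q = 0.33 * 5.242088 * 0.761538
Q = 1.3174 m^3/s

1.3174


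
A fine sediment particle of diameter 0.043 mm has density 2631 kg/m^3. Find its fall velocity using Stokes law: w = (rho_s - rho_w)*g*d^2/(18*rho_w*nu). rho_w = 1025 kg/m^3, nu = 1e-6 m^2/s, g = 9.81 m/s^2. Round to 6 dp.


w = (rho_s - rho_w) * g * d^2 / (18 * rho_w * nu)
d = 0.043 mm = 0.000043 m
rho_s - rho_w = 2631 - 1025 = 1606
Numerator = 1606 * 9.81 * (0.000043)^2 = 0.000029130736
Denominator = 18 * 1025 * 1e-6 = 0.018450
w = 0.001579 m/s

0.001579


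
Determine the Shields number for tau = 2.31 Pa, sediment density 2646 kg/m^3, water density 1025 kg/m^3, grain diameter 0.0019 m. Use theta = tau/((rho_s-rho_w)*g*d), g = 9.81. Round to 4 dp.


theta = tau / ((rho_s - rho_w) * g * d)
rho_s - rho_w = 2646 - 1025 = 1621
Denominator = 1621 * 9.81 * 0.0019 = 30.213819
theta = 2.31 / 30.213819
theta = 0.0765

0.0765


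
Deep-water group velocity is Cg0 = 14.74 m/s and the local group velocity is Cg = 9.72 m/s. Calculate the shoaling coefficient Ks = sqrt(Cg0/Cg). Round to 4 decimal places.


Ks = sqrt(Cg0 / Cg)
Ks = sqrt(14.74 / 9.72)
Ks = sqrt(1.5165)
Ks = 1.2314

1.2314


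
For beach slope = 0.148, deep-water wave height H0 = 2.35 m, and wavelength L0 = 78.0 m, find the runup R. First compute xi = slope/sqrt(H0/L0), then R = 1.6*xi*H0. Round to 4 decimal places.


xi = slope / sqrt(H0/L0)
H0/L0 = 2.35/78.0 = 0.030128
sqrt(0.030128) = 0.173575
xi = 0.148 / 0.173575 = 0.852658
R = 1.6 * xi * H0 = 1.6 * 0.852658 * 2.35
R = 3.2060 m

3.2060


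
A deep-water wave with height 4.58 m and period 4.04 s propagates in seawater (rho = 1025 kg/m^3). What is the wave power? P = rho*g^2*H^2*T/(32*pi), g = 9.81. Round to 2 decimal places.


P = rho * g^2 * H^2 * T / (32 * pi)
P = 1025 * 9.81^2 * 4.58^2 * 4.04 / (32 * pi)
P = 1025 * 96.2361 * 20.9764 * 4.04 / 100.53096
P = 83152.32 W/m

83152.32


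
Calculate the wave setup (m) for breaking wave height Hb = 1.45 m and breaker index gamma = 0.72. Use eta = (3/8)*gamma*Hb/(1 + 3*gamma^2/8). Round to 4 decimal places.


eta = (3/8) * gamma * Hb / (1 + 3*gamma^2/8)
Numerator = (3/8) * 0.72 * 1.45 = 0.391500
Denominator = 1 + 3*0.72^2/8 = 1 + 0.194400 = 1.194400
eta = 0.391500 / 1.194400
eta = 0.3278 m

0.3278


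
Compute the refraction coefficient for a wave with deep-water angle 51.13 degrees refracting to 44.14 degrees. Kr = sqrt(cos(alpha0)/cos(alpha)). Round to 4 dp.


Kr = sqrt(cos(alpha0) / cos(alpha))
cos(51.13) = 0.627555
cos(44.14) = 0.717640
Kr = sqrt(0.627555 / 0.717640)
Kr = sqrt(0.874471)
Kr = 0.9351

0.9351


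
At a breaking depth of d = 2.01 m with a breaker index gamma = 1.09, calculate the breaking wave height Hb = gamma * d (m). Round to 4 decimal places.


Hb = gamma * d
Hb = 1.09 * 2.01
Hb = 2.1909 m

2.1909


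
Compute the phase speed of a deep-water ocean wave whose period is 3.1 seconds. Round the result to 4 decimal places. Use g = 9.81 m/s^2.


We use the deep-water celerity formula:
C = g * T / (2 * pi)
C = 9.81 * 3.1 / (2 * 3.14159...)
C = 30.411000 / 6.283185
C = 4.8401 m/s

4.8401


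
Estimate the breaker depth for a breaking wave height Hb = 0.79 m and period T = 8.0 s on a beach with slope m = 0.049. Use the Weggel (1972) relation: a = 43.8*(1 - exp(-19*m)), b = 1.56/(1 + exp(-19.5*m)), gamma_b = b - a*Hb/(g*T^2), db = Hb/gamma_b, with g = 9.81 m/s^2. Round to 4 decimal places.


a = 43.8 * (1 - exp(-19 * m))
exp(-19 * 0.049) = exp(-0.9310) = 0.394159
a = 43.8 * (1 - 0.394159) = 26.535820
b = 1.56 / (1 + exp(-19.5 * m))
exp(-19.5 * 0.049) = exp(-0.9555) = 0.384620
b = 1.56 / (1 + 0.384620) = 1.126663
Hb / (g * T^2) = 0.79 / (9.81 * 8.0^2) = 0.79 / 627.8400 = 0.00125828
gamma_b = b - a * Hb/(g*T^2) = 1.126663 - 26.535820 * 0.00125828 = 1.093274
db = Hb / gamma_b = 0.79 / 1.093274
db = 0.7226 m

0.7226


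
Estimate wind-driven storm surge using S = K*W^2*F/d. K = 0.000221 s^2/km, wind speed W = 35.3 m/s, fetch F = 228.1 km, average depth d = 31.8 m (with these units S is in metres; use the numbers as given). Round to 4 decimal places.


S = K * W^2 * F / d
W^2 = 35.3^2 = 1246.09
S = 0.000221 * 1246.09 * 228.1 / 31.8
Numerator = 0.000221 * 1246.09 * 228.1 = 62.815522
S = 62.815522 / 31.8 = 1.9753 m

1.9753


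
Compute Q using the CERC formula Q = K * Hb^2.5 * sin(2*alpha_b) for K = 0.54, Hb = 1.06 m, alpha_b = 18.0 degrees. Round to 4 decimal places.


Q = K * Hb^2.5 * sin(2 * alpha_b)
Hb^2.5 = 1.06^2.5 = 1.156817
sin(2 * 18.0) = sin(36.0) = 0.587785
Q = 0.54 * 1.156817 * 0.587785
Q = 0.3672 m^3/s

0.3672


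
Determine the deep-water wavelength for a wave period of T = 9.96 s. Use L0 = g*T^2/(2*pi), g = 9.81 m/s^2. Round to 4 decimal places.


L0 = g * T^2 / (2 * pi)
L0 = 9.81 * 9.96^2 / (2 * pi)
L0 = 9.81 * 99.2016 / 6.28319
L0 = 973.1677 / 6.28319
L0 = 154.8844 m

154.8844


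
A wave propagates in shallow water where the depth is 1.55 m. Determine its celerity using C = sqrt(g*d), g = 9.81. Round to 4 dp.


Using the shallow-water approximation:
C = sqrt(g * d) = sqrt(9.81 * 1.55)
C = sqrt(15.2055)
C = 3.8994 m/s

3.8994


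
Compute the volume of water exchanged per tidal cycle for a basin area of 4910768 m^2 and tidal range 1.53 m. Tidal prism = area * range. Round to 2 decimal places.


Tidal prism = Area * Tidal range
P = 4910768 * 1.53
P = 7513475.04 m^3

7513475.04


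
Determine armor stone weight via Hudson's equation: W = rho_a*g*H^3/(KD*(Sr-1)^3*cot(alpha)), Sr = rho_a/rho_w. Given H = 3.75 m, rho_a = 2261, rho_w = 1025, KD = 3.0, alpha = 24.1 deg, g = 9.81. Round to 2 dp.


Sr = rho_a / rho_w = 2261 / 1025 = 2.205854
(Sr - 1) = 1.205854
(Sr - 1)^3 = 1.753411
cot(24.1) = 1 / tan(24.1) = 1 / 0.447322 = 2.235528
Numerator = 2261 * 9.81 * 3.75^3 = 1169670.0586
Denominator = 3.0 * 1.753411 * 2.235528 = 11.759401
W = 1169670.0586 / 11.759401
W = 99466.81 N

99466.81


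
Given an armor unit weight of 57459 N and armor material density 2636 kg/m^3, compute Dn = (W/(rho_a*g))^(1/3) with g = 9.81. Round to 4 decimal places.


V = W / (rho_a * g)
V = 57459 / (2636 * 9.81)
V = 57459 / 25859.16
V = 2.221998 m^3
Dn = V^(1/3) = 2.221998^(1/3)
Dn = 1.3049 m

1.3049


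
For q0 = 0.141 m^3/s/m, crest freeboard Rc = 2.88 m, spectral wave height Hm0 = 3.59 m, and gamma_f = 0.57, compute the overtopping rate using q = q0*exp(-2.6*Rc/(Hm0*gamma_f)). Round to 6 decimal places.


q = q0 * exp(-2.6 * Rc / (Hm0 * gamma_f))
Exponent = -2.6 * 2.88 / (3.59 * 0.57)
= -2.6 * 2.88 / 2.0463
= -3.659287
exp(-3.659287) = 0.025751
q = 0.141 * 0.025751
q = 0.003631 m^3/s/m

0.003631


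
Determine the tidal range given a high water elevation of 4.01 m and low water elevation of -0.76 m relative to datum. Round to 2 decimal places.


Tidal range = High water - Low water
Tidal range = 4.01 - (-0.76)
Tidal range = 4.77 m

4.77


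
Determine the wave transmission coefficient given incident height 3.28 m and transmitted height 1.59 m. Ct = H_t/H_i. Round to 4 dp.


Ct = H_t / H_i
Ct = 1.59 / 3.28
Ct = 0.4848

0.4848


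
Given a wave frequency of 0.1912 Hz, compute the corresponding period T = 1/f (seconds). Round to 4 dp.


T = 1 / f
T = 1 / 0.1912
T = 5.2301 s

5.2301


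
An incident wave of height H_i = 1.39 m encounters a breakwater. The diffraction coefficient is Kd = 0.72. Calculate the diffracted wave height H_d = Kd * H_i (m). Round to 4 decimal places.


H_d = Kd * H_i
H_d = 0.72 * 1.39
H_d = 1.0008 m

1.0008


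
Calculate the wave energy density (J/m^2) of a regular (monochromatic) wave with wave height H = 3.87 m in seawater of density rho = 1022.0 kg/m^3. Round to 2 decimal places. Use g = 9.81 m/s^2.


E = (1/8) * rho * g * H^2
E = (1/8) * 1022.0 * 9.81 * 3.87^2
E = 0.125 * 1022.0 * 9.81 * 14.9769
E = 18769.46 J/m^2

18769.46


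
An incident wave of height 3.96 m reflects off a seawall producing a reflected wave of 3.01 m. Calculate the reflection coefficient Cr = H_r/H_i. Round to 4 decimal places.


Cr = H_r / H_i
Cr = 3.01 / 3.96
Cr = 0.7601

0.7601


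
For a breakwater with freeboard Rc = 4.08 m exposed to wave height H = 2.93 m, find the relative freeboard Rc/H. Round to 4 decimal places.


Relative freeboard = Rc / H
= 4.08 / 2.93
= 1.3925

1.3925


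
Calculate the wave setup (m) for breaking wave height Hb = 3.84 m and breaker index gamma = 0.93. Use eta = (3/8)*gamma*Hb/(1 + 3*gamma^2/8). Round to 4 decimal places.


eta = (3/8) * gamma * Hb / (1 + 3*gamma^2/8)
Numerator = (3/8) * 0.93 * 3.84 = 1.339200
Denominator = 1 + 3*0.93^2/8 = 1 + 0.324338 = 1.324338
eta = 1.339200 / 1.324338
eta = 1.0112 m

1.0112


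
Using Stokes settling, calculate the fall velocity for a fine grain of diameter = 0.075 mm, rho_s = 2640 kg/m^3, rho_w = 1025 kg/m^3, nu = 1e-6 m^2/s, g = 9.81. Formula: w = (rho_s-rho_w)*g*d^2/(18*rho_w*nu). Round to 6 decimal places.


w = (rho_s - rho_w) * g * d^2 / (18 * rho_w * nu)
d = 0.075 mm = 0.000075 m
rho_s - rho_w = 2640 - 1025 = 1615
Numerator = 1615 * 9.81 * (0.000075)^2 = 0.000089117719
Denominator = 18 * 1025 * 1e-6 = 0.018450
w = 0.004830 m/s

0.004830


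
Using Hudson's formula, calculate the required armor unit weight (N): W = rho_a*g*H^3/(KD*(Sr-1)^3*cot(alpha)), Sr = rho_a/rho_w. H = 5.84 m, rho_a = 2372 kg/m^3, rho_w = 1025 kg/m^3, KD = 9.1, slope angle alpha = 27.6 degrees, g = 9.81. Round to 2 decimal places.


Sr = rho_a / rho_w = 2372 / 1025 = 2.314146
(Sr - 1) = 1.314146
(Sr - 1)^3 = 2.269505
cot(27.6) = 1 / tan(27.6) = 1 / 0.522787 = 1.912824
Numerator = 2372 * 9.81 * 5.84^3 = 4634706.4619
Denominator = 9.1 * 2.269505 * 1.912824 = 39.504585
W = 4634706.4619 / 39.504585
W = 117320.72 N

117320.72


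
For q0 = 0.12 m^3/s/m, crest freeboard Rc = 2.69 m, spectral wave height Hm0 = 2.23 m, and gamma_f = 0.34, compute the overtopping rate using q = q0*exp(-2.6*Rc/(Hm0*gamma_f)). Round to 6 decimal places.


q = q0 * exp(-2.6 * Rc / (Hm0 * gamma_f))
Exponent = -2.6 * 2.69 / (2.23 * 0.34)
= -2.6 * 2.69 / 0.7582
= -9.224479
exp(-9.224479) = 0.000099
q = 0.12 * 0.000099
q = 0.000012 m^3/s/m

0.000012


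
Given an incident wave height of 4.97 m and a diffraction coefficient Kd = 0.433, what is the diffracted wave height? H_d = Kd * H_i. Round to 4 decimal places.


H_d = Kd * H_i
H_d = 0.433 * 4.97
H_d = 2.1520 m

2.1520


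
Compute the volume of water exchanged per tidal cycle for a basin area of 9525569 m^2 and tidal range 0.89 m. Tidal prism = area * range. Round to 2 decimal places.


Tidal prism = Area * Tidal range
P = 9525569 * 0.89
P = 8477756.41 m^3

8477756.41


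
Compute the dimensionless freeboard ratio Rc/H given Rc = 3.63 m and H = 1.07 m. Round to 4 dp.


Relative freeboard = Rc / H
= 3.63 / 1.07
= 3.3925

3.3925


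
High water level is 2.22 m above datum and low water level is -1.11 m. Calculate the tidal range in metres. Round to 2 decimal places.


Tidal range = High water - Low water
Tidal range = 2.22 - (-1.11)
Tidal range = 3.33 m

3.33


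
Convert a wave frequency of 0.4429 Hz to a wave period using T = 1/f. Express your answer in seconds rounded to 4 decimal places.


T = 1 / f
T = 1 / 0.4429
T = 2.2578 s

2.2578


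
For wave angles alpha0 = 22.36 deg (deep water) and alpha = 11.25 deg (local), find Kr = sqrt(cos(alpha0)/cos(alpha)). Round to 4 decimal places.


Kr = sqrt(cos(alpha0) / cos(alpha))
cos(22.36) = 0.924812
cos(11.25) = 0.980785
Kr = sqrt(0.924812 / 0.980785)
Kr = sqrt(0.942930)
Kr = 0.9710

0.9710


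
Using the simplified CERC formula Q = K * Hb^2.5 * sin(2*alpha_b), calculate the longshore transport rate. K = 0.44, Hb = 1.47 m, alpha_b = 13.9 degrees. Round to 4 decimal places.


Q = K * Hb^2.5 * sin(2 * alpha_b)
Hb^2.5 = 1.47^2.5 = 2.619952
sin(2 * 13.9) = sin(27.8) = 0.466387
Q = 0.44 * 2.619952 * 0.466387
Q = 0.5376 m^3/s

0.5376


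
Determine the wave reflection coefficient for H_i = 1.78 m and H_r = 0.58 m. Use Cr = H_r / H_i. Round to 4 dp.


Cr = H_r / H_i
Cr = 0.58 / 1.78
Cr = 0.3258

0.3258


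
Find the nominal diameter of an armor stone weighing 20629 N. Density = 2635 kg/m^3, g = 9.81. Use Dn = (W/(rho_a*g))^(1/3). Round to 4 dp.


V = W / (rho_a * g)
V = 20629 / (2635 * 9.81)
V = 20629 / 25849.35
V = 0.798047 m^3
Dn = V^(1/3) = 0.798047^(1/3)
Dn = 0.9276 m

0.9276


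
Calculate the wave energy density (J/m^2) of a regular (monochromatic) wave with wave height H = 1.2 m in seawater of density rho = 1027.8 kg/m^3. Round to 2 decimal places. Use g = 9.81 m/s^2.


E = (1/8) * rho * g * H^2
E = (1/8) * 1027.8 * 9.81 * 1.2^2
E = 0.125 * 1027.8 * 9.81 * 1.4400
E = 1814.89 J/m^2

1814.89


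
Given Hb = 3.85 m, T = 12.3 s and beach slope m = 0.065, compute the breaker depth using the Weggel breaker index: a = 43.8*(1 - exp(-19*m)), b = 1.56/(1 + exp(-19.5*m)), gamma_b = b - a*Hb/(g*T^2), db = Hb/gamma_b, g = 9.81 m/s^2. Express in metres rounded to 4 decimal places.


a = 43.8 * (1 - exp(-19 * m))
exp(-19 * 0.065) = exp(-1.2350) = 0.290835
a = 43.8 * (1 - 0.290835) = 31.061437
b = 1.56 / (1 + exp(-19.5 * m))
exp(-19.5 * 0.065) = exp(-1.2675) = 0.281535
b = 1.56 / (1 + 0.281535) = 1.217291
Hb / (g * T^2) = 3.85 / (9.81 * 12.3^2) = 3.85 / 1484.1549 = 0.00259407
gamma_b = b - a * Hb/(g*T^2) = 1.217291 - 31.061437 * 0.00259407 = 1.136715
db = Hb / gamma_b = 3.85 / 1.136715
db = 3.3870 m

3.3870


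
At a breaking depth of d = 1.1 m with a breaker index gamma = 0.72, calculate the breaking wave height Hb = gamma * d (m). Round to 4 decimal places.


Hb = gamma * d
Hb = 0.72 * 1.1
Hb = 0.7920 m

0.7920


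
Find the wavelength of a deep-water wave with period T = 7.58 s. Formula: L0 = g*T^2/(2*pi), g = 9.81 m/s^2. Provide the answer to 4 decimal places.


L0 = g * T^2 / (2 * pi)
L0 = 9.81 * 7.58^2 / (2 * pi)
L0 = 9.81 * 57.4564 / 6.28319
L0 = 563.6473 / 6.28319
L0 = 89.7073 m

89.7073


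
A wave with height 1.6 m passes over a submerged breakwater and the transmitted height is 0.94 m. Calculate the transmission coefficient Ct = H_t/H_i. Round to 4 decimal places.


Ct = H_t / H_i
Ct = 0.94 / 1.6
Ct = 0.5875

0.5875


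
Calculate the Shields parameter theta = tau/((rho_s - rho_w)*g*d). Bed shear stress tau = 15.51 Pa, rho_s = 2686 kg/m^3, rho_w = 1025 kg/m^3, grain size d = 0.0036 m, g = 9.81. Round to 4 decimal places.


theta = tau / ((rho_s - rho_w) * g * d)
rho_s - rho_w = 2686 - 1025 = 1661
Denominator = 1661 * 9.81 * 0.0036 = 58.659876
theta = 15.51 / 58.659876
theta = 0.2644

0.2644


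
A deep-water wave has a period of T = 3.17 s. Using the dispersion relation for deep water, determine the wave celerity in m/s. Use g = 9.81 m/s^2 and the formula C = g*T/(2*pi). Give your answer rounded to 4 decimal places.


We use the deep-water celerity formula:
C = g * T / (2 * pi)
C = 9.81 * 3.17 / (2 * 3.14159...)
C = 31.097700 / 6.283185
C = 4.9494 m/s

4.9494


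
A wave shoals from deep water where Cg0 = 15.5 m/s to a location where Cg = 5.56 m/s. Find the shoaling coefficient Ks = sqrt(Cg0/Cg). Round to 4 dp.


Ks = sqrt(Cg0 / Cg)
Ks = sqrt(15.5 / 5.56)
Ks = sqrt(2.7878)
Ks = 1.6697

1.6697


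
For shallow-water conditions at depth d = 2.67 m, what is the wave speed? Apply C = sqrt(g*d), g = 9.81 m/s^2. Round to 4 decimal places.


Using the shallow-water approximation:
C = sqrt(g * d) = sqrt(9.81 * 2.67)
C = sqrt(26.1927)
C = 5.1179 m/s

5.1179


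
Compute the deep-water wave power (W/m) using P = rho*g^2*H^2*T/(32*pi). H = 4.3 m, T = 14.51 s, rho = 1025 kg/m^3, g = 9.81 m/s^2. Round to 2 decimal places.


P = rho * g^2 * H^2 * T / (32 * pi)
P = 1025 * 9.81^2 * 4.3^2 * 14.51 / (32 * pi)
P = 1025 * 96.2361 * 18.4900 * 14.51 / 100.53096
P = 263248.77 W/m

263248.77


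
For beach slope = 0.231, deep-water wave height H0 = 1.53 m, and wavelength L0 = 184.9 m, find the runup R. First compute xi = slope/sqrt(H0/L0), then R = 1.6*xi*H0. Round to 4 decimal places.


xi = slope / sqrt(H0/L0)
H0/L0 = 1.53/184.9 = 0.008275
sqrt(0.008275) = 0.090966
xi = 0.231 / 0.090966 = 2.539421
R = 1.6 * xi * H0 = 1.6 * 2.539421 * 1.53
R = 6.2165 m

6.2165


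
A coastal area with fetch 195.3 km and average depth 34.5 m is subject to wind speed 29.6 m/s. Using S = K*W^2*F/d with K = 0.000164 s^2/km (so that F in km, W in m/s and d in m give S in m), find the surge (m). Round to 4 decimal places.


S = K * W^2 * F / d
W^2 = 29.6^2 = 876.16
S = 0.000164 * 876.16 * 195.3 / 34.5
Numerator = 0.000164 * 876.16 * 195.3 = 28.062704
S = 28.062704 / 34.5 = 0.8134 m

0.8134


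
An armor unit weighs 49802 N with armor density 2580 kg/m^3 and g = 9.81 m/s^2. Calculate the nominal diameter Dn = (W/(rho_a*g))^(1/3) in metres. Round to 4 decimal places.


V = W / (rho_a * g)
V = 49802 / (2580 * 9.81)
V = 49802 / 25309.80
V = 1.967696 m^3
Dn = V^(1/3) = 1.967696^(1/3)
Dn = 1.2531 m

1.2531


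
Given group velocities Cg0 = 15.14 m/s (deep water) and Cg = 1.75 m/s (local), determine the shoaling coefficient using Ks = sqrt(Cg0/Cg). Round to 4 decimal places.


Ks = sqrt(Cg0 / Cg)
Ks = sqrt(15.14 / 1.75)
Ks = sqrt(8.6514)
Ks = 2.9413

2.9413


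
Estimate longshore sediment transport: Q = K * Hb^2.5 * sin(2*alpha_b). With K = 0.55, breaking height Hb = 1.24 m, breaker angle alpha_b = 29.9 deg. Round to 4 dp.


Q = K * Hb^2.5 * sin(2 * alpha_b)
Hb^2.5 = 1.24^2.5 = 1.712199
sin(2 * 29.9) = sin(59.8) = 0.864275
Q = 0.55 * 1.712199 * 0.864275
Q = 0.8139 m^3/s

0.8139


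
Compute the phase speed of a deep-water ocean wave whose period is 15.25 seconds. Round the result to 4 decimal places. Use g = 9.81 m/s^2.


We use the deep-water celerity formula:
C = g * T / (2 * pi)
C = 9.81 * 15.25 / (2 * 3.14159...)
C = 149.602500 / 6.283185
C = 23.8100 m/s

23.8100


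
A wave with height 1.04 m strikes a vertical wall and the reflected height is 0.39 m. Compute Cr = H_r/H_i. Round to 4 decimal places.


Cr = H_r / H_i
Cr = 0.39 / 1.04
Cr = 0.3750

0.3750


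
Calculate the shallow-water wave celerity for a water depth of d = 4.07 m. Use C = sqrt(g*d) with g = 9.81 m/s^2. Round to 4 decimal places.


Using the shallow-water approximation:
C = sqrt(g * d) = sqrt(9.81 * 4.07)
C = sqrt(39.9267)
C = 6.3188 m/s

6.3188


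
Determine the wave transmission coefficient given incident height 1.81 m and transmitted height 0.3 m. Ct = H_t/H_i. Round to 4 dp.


Ct = H_t / H_i
Ct = 0.3 / 1.81
Ct = 0.1657

0.1657


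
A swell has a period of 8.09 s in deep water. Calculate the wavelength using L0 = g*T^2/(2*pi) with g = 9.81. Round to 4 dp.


L0 = g * T^2 / (2 * pi)
L0 = 9.81 * 8.09^2 / (2 * pi)
L0 = 9.81 * 65.4481 / 6.28319
L0 = 642.0459 / 6.28319
L0 = 102.1848 m

102.1848


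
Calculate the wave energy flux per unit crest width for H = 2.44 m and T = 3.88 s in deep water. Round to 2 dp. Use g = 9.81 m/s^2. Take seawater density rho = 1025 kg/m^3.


P = rho * g^2 * H^2 * T / (32 * pi)
P = 1025 * 9.81^2 * 2.44^2 * 3.88 / (32 * pi)
P = 1025 * 96.2361 * 5.9536 * 3.88 / 100.53096
P = 22665.92 W/m

22665.92


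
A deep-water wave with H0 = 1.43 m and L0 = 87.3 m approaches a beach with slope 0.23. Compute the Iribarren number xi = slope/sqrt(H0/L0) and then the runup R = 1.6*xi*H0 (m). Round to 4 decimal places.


xi = slope / sqrt(H0/L0)
H0/L0 = 1.43/87.3 = 0.016380
sqrt(0.016380) = 0.127986
xi = 0.23 / 0.127986 = 1.797078
R = 1.6 * xi * H0 = 1.6 * 1.797078 * 1.43
R = 4.1117 m

4.1117


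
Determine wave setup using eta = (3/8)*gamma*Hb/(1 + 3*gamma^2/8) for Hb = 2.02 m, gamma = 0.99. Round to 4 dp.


eta = (3/8) * gamma * Hb / (1 + 3*gamma^2/8)
Numerator = (3/8) * 0.99 * 2.02 = 0.749925
Denominator = 1 + 3*0.99^2/8 = 1 + 0.367538 = 1.367538
eta = 0.749925 / 1.367538
eta = 0.5484 m

0.5484


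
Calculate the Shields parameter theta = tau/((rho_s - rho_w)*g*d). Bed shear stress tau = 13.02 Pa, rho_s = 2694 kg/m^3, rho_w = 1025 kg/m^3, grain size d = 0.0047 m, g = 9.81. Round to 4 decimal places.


theta = tau / ((rho_s - rho_w) * g * d)
rho_s - rho_w = 2694 - 1025 = 1669
Denominator = 1669 * 9.81 * 0.0047 = 76.952583
theta = 13.02 / 76.952583
theta = 0.1692

0.1692


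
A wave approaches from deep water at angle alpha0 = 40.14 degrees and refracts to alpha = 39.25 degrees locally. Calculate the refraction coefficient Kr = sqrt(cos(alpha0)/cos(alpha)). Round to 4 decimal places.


Kr = sqrt(cos(alpha0) / cos(alpha))
cos(40.14) = 0.764472
cos(39.25) = 0.774393
Kr = sqrt(0.764472 / 0.774393)
Kr = sqrt(0.987189)
Kr = 0.9936

0.9936


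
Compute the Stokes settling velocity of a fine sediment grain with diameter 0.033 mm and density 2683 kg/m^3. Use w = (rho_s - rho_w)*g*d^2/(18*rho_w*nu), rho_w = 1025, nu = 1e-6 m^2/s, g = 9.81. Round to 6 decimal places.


w = (rho_s - rho_w) * g * d^2 / (18 * rho_w * nu)
d = 0.033 mm = 0.000033 m
rho_s - rho_w = 2683 - 1025 = 1658
Numerator = 1658 * 9.81 * (0.000033)^2 = 0.000017712563
Denominator = 18 * 1025 * 1e-6 = 0.018450
w = 0.000960 m/s

0.000960


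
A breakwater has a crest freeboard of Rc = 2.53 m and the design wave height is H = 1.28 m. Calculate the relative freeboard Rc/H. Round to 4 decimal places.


Relative freeboard = Rc / H
= 2.53 / 1.28
= 1.9766

1.9766


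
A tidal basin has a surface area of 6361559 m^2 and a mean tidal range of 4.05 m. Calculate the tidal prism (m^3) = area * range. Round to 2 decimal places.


Tidal prism = Area * Tidal range
P = 6361559 * 4.05
P = 25764313.95 m^3

25764313.95


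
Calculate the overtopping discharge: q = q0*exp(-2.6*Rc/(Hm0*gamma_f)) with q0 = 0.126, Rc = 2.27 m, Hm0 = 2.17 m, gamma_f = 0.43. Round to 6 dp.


q = q0 * exp(-2.6 * Rc / (Hm0 * gamma_f))
Exponent = -2.6 * 2.27 / (2.17 * 0.43)
= -2.6 * 2.27 / 0.9331
= -6.325153
exp(-6.325153) = 0.001791
q = 0.126 * 0.001791
q = 0.000226 m^3/s/m

0.000226


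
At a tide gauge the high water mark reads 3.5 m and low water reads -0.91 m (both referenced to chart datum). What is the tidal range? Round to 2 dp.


Tidal range = High water - Low water
Tidal range = 3.5 - (-0.91)
Tidal range = 4.41 m

4.41


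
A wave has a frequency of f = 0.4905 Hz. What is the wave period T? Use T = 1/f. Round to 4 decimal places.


T = 1 / f
T = 1 / 0.4905
T = 2.0387 s

2.0387


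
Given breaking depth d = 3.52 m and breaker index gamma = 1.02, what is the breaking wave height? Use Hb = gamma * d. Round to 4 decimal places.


Hb = gamma * d
Hb = 1.02 * 3.52
Hb = 3.5904 m

3.5904


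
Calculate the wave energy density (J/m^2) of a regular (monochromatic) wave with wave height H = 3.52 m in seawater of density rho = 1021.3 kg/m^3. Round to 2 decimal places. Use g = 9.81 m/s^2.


E = (1/8) * rho * g * H^2
E = (1/8) * 1021.3 * 9.81 * 3.52^2
E = 0.125 * 1021.3 * 9.81 * 12.3904
E = 15517.35 J/m^2

15517.35


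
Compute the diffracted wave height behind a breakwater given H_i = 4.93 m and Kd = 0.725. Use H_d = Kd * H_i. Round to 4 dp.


H_d = Kd * H_i
H_d = 0.725 * 4.93
H_d = 3.5743 m

3.5743


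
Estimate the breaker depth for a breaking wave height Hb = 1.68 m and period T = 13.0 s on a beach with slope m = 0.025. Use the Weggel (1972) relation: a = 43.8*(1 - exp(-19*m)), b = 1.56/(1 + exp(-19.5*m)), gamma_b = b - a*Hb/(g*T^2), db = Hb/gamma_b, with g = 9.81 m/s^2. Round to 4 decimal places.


a = 43.8 * (1 - exp(-19 * m))
exp(-19 * 0.025) = exp(-0.4750) = 0.621885
a = 43.8 * (1 - 0.621885) = 16.561435
b = 1.56 / (1 + exp(-19.5 * m))
exp(-19.5 * 0.025) = exp(-0.4875) = 0.614160
b = 1.56 / (1 + 0.614160) = 0.966447
Hb / (g * T^2) = 1.68 / (9.81 * 13.0^2) = 1.68 / 1657.8900 = 0.00101334
gamma_b = b - a * Hb/(g*T^2) = 0.966447 - 16.561435 * 0.00101334 = 0.949665
db = Hb / gamma_b = 1.68 / 0.949665
db = 1.7690 m

1.7690


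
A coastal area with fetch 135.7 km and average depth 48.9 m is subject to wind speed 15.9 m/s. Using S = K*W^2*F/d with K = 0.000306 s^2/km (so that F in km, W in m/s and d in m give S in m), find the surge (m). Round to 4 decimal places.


S = K * W^2 * F / d
W^2 = 15.9^2 = 252.81
S = 0.000306 * 252.81 * 135.7 / 48.9
Numerator = 0.000306 * 252.81 * 135.7 = 10.497733
S = 10.497733 / 48.9 = 0.2147 m

0.2147


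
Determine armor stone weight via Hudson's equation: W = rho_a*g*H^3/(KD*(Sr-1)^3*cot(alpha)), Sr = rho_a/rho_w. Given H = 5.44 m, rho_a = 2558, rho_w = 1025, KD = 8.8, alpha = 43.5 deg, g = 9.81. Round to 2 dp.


Sr = rho_a / rho_w = 2558 / 1025 = 2.495610
(Sr - 1) = 1.495610
(Sr - 1)^3 = 3.345453
cot(43.5) = 1 / tan(43.5) = 1 / 0.948965 = 1.053780
Numerator = 2558 * 9.81 * 5.44^3 = 4039859.3635
Denominator = 8.8 * 3.345453 * 1.053780 = 31.023268
W = 4039859.3635 / 31.023268
W = 130220.30 N

130220.30


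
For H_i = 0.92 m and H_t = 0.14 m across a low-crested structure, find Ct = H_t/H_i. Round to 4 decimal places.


Ct = H_t / H_i
Ct = 0.14 / 0.92
Ct = 0.1522

0.1522


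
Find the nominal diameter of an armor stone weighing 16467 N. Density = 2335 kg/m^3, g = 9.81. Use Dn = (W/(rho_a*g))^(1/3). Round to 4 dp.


V = W / (rho_a * g)
V = 16467 / (2335 * 9.81)
V = 16467 / 22906.35
V = 0.718884 m^3
Dn = V^(1/3) = 0.718884^(1/3)
Dn = 0.8958 m

0.8958


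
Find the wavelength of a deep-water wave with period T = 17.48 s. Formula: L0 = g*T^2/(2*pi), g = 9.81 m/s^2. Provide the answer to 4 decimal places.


L0 = g * T^2 / (2 * pi)
L0 = 9.81 * 17.48^2 / (2 * pi)
L0 = 9.81 * 305.5504 / 6.28319
L0 = 2997.4494 / 6.28319
L0 = 477.0589 m

477.0589


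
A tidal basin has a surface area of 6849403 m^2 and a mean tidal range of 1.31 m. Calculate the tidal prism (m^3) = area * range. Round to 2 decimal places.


Tidal prism = Area * Tidal range
P = 6849403 * 1.31
P = 8972717.93 m^3

8972717.93


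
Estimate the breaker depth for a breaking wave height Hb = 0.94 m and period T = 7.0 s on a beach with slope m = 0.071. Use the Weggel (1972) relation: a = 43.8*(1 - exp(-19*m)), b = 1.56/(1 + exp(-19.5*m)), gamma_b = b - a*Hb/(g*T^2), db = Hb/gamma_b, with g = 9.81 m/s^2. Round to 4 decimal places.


a = 43.8 * (1 - exp(-19 * m))
exp(-19 * 0.071) = exp(-1.3490) = 0.259500
a = 43.8 * (1 - 0.259500) = 32.433916
b = 1.56 / (1 + exp(-19.5 * m))
exp(-19.5 * 0.071) = exp(-1.3845) = 0.250449
b = 1.56 / (1 + 0.250449) = 1.247552
Hb / (g * T^2) = 0.94 / (9.81 * 7.0^2) = 0.94 / 480.6900 = 0.00195552
gamma_b = b - a * Hb/(g*T^2) = 1.247552 - 32.433916 * 0.00195552 = 1.184127
db = Hb / gamma_b = 0.94 / 1.184127
db = 0.7938 m

0.7938


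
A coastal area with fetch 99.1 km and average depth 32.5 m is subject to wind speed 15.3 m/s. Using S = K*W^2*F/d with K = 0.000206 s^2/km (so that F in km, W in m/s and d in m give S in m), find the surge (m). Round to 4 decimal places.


S = K * W^2 * F / d
W^2 = 15.3^2 = 234.09
S = 0.000206 * 234.09 * 99.1 / 32.5
Numerator = 0.000206 * 234.09 * 99.1 = 4.778854
S = 4.778854 / 32.5 = 0.1470 m

0.1470


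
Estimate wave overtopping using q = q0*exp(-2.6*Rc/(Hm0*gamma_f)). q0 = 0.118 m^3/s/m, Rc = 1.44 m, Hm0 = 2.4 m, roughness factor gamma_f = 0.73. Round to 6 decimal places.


q = q0 * exp(-2.6 * Rc / (Hm0 * gamma_f))
Exponent = -2.6 * 1.44 / (2.4 * 0.73)
= -2.6 * 1.44 / 1.7520
= -2.136986
exp(-2.136986) = 0.118010
q = 0.118 * 0.118010
q = 0.013925 m^3/s/m

0.013925


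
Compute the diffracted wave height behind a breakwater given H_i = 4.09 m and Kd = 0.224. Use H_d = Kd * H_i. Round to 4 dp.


H_d = Kd * H_i
H_d = 0.224 * 4.09
H_d = 0.9162 m

0.9162


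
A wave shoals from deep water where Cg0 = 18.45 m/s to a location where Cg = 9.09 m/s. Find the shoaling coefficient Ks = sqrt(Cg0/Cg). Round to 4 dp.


Ks = sqrt(Cg0 / Cg)
Ks = sqrt(18.45 / 9.09)
Ks = sqrt(2.0297)
Ks = 1.4247

1.4247


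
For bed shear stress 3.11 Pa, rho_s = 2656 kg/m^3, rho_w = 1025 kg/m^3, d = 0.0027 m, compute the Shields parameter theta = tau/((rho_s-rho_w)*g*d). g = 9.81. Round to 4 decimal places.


theta = tau / ((rho_s - rho_w) * g * d)
rho_s - rho_w = 2656 - 1025 = 1631
Denominator = 1631 * 9.81 * 0.0027 = 43.200297
theta = 3.11 / 43.200297
theta = 0.0720

0.0720


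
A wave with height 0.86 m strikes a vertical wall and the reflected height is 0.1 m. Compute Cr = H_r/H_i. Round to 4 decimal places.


Cr = H_r / H_i
Cr = 0.1 / 0.86
Cr = 0.1163

0.1163


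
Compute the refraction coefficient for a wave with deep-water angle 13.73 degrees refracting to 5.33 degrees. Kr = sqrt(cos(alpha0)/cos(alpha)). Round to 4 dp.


Kr = sqrt(cos(alpha0) / cos(alpha))
cos(13.73) = 0.971425
cos(5.33) = 0.995676
Kr = sqrt(0.971425 / 0.995676)
Kr = sqrt(0.975643)
Kr = 0.9877

0.9877


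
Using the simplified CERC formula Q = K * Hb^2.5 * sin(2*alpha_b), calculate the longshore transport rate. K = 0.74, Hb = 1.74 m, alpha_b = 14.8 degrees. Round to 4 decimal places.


Q = K * Hb^2.5 * sin(2 * alpha_b)
Hb^2.5 = 1.74^2.5 = 3.993679
sin(2 * 14.8) = sin(29.6) = 0.493942
Q = 0.74 * 3.993679 * 0.493942
Q = 1.4598 m^3/s

1.4598


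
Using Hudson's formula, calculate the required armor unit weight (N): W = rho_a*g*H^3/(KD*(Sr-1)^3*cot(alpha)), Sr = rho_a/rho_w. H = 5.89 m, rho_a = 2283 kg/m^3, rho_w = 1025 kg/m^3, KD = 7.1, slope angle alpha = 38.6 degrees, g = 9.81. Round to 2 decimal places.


Sr = rho_a / rho_w = 2283 / 1025 = 2.227317
(Sr - 1) = 1.227317
(Sr - 1)^3 = 1.848717
cot(38.6) = 1 / tan(38.6) = 1 / 0.798290 = 1.252678
Numerator = 2283 * 9.81 * 5.89^3 = 4576366.5571
Denominator = 7.1 * 1.848717 * 1.252678 = 16.442515
W = 4576366.5571 / 16.442515
W = 278325.21 N

278325.21


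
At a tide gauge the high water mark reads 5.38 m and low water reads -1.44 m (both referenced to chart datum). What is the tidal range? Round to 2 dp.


Tidal range = High water - Low water
Tidal range = 5.38 - (-1.44)
Tidal range = 6.82 m

6.82


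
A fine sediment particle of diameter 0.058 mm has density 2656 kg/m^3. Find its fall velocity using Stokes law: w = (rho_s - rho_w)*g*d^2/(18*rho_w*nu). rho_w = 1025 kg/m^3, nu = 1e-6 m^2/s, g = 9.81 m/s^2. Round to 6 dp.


w = (rho_s - rho_w) * g * d^2 / (18 * rho_w * nu)
d = 0.058 mm = 0.000058 m
rho_s - rho_w = 2656 - 1025 = 1631
Numerator = 1631 * 9.81 * (0.000058)^2 = 0.000053824370
Denominator = 18 * 1025 * 1e-6 = 0.018450
w = 0.002917 m/s

0.002917


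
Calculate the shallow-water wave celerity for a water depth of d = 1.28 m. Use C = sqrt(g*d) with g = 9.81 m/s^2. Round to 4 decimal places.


Using the shallow-water approximation:
C = sqrt(g * d) = sqrt(9.81 * 1.28)
C = sqrt(12.5568)
C = 3.5436 m/s

3.5436


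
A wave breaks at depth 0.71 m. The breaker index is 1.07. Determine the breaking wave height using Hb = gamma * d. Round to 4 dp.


Hb = gamma * d
Hb = 1.07 * 0.71
Hb = 0.7597 m

0.7597


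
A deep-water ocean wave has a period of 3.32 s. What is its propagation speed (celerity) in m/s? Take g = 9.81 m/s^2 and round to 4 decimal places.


We use the deep-water celerity formula:
C = g * T / (2 * pi)
C = 9.81 * 3.32 / (2 * 3.14159...)
C = 32.569200 / 6.283185
C = 5.1835 m/s

5.1835


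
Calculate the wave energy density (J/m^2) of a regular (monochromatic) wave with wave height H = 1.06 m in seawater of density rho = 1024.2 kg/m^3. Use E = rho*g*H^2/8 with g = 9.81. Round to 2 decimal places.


E = (1/8) * rho * g * H^2
E = (1/8) * 1024.2 * 9.81 * 1.06^2
E = 0.125 * 1024.2 * 9.81 * 1.1236
E = 1411.16 J/m^2

1411.16


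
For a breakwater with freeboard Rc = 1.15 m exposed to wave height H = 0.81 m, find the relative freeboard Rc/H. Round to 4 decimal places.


Relative freeboard = Rc / H
= 1.15 / 0.81
= 1.4198

1.4198


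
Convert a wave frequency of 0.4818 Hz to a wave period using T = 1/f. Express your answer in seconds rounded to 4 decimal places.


T = 1 / f
T = 1 / 0.4818
T = 2.0756 s

2.0756


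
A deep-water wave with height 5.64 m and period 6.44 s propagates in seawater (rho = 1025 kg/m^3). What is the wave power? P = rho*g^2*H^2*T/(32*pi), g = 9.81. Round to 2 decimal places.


P = rho * g^2 * H^2 * T / (32 * pi)
P = 1025 * 9.81^2 * 5.64^2 * 6.44 / (32 * pi)
P = 1025 * 96.2361 * 31.8096 * 6.44 / 100.53096
P = 201004.65 W/m

201004.65
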